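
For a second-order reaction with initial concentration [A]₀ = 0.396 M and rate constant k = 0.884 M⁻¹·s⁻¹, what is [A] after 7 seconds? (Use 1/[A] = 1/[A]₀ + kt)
0.1148 M

1/[A] = 1/[A]₀ + k·t = 1/0.396 + (0.884)·(7) = 2.5253 + 6.1880 = 8.7133
[A] = 1/8.7133 = 0.1148 M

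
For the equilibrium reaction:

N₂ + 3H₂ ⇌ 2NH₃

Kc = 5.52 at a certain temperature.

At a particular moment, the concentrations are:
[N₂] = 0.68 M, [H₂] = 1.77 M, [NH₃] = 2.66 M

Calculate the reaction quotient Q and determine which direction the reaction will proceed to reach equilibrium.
Q = 1.876, Q < K, reaction proceeds forward (toward products)

Q = ([NH₃]^2) / ([N₂] × [H₂]^3)
  = ((2.66)^2) / ((0.68)·(1.77)^3) = 7.0756/3.7708 = 1.876
Since Q = 1.876 < Kc = 5.52, the reaction proceeds forward (toward products) to reach equilibrium.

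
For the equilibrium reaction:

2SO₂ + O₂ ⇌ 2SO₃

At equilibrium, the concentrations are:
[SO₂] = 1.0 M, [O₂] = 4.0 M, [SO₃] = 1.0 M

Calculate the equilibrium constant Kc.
K_c = 0.2500

Kc = ([SO₃]^2) / ([SO₂]^2 × [O₂])
   = ((1.0)^2) / ((1.0)^2·(4.0))
   = 1 / 4 = 0.2500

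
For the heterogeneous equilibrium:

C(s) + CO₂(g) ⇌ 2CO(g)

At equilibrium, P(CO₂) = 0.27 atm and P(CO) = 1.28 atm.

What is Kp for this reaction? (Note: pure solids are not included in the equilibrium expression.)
K_p = 6.068

Solid C is excluded.
Kp = P(CO)²/P(CO₂) = (1.28)²/0.27 = 1.638/0.27 = 6.068.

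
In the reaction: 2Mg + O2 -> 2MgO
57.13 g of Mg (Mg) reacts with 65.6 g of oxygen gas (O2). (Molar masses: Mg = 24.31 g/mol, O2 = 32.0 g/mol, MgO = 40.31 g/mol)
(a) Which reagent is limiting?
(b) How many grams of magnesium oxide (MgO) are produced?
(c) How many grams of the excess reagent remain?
(a) Mg, (b) 94.73 g, (c) 28 g

Moles of Mg = 57.13 g ÷ 24.31 g/mol = 2.35006 mol
Moles of O2 = 65.6 g ÷ 32.0 g/mol = 2.05 mol
Moles ÷ coefficient: Mg: 2.35006/2 = 1.175, O2: 2.05/1 = 2.05
(a) Mg has the smaller value, so Mg is the limiting reagent.
(b) Moles of MgO = 2.35006 mol Mg × (2/2) = 2.35006 mol; mass = 2.35006 mol × 40.31 g/mol = 94.73 g
(c) O2 consumed = 2.35006 × (1/2) = 1.17503 mol; remaining = 2.05 − 1.17503 = 0.874969 mol; mass = 0.874969 mol × 32.0 g/mol = 28 g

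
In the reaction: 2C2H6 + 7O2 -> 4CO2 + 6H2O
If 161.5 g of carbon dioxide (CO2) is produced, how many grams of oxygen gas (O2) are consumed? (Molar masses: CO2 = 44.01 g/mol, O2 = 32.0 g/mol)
Moles of CO2 = 161.5 g ÷ 44.01 g/mol = 3.66962 mol
Mole ratio: 7 mol O2 / 4 mol CO2
Moles of O2 = 3.66962 × (7/4) = 6.42184 mol
Mass of O2 = 6.42184 mol × 32.0 g/mol = 205.5 g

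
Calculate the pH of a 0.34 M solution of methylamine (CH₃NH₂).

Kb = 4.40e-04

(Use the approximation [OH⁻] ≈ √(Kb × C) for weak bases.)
pH = 12.09

[OH⁻] = √(Kb × C) = √(4.40e-04 × 0.34) = 1.2231e-02. pOH = 1.91, pH = 14 - pOH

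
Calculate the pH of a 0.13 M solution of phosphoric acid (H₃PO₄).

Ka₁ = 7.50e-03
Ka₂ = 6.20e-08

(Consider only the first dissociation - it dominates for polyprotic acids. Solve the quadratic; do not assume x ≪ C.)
pH = 1.56

x² + Ka₁·x − Ka₁·C = 0 with Ka₁ = 7.50e-03, C = 0.13.
x = (−Ka₁ + √(Ka₁² + 4·Ka₁·C))/2 = 2.7699e-02 M, so pH = 1.56.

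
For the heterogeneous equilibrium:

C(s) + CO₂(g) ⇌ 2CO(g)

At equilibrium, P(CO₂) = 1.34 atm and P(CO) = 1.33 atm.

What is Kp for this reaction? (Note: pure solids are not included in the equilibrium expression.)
K_p = 1.320

Solid C is excluded.
Kp = P(CO)²/P(CO₂) = (1.33)²/1.34 = 1.769/1.34 = 1.320.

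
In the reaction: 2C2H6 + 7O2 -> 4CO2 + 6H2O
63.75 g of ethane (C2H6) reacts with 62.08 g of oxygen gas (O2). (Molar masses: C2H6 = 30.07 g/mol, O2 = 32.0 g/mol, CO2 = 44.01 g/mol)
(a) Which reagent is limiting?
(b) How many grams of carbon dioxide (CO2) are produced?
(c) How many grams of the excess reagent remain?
(a) O2, (b) 48.79 g, (c) 47.08 g

Moles of C2H6 = 63.75 g ÷ 30.07 g/mol = 2.12005 mol
Moles of O2 = 62.08 g ÷ 32.0 g/mol = 1.94 mol
Moles ÷ coefficient: C2H6: 2.12005/2 = 1.06, O2: 1.94/7 = 0.2771
(a) O2 has the smaller value, so O2 is the limiting reagent.
(b) Moles of CO2 = 1.94 mol O2 × (4/7) = 1.10857 mol; mass = 1.10857 mol × 44.01 g/mol = 48.79 g
(c) C2H6 consumed = 1.94 × (2/7) = 0.554286 mol; remaining = 2.12005 − 0.554286 = 1.56577 mol; mass = 1.56577 mol × 30.07 g/mol = 47.08 g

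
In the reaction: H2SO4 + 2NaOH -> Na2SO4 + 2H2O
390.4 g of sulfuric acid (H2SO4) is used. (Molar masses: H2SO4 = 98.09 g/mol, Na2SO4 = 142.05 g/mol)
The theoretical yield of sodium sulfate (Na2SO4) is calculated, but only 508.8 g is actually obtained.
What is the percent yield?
Moles of H2SO4 = 390.4 g ÷ 98.09 g/mol = 3.98002 mol
Mole ratio: 1 mol Na2SO4 / 1 mol H2SO4
Moles of Na2SO4 = 3.98002 × (1/1) = 3.98002 mol
Theoretical yield = 3.98002 mol × 142.05 g/mol = 565.36 g
Actual yield = 508.8 g
Percent yield = (508.8 / 565.36) × 100% = 90.0%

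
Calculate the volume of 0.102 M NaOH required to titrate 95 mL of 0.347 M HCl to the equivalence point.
V_{base} = 323.2 mL

At equivalence: moles acid = moles base.
moles HCl = 0.347 M × 0.095 L = 0.032965 mol
V_NaOH = 0.032965 mol ÷ 0.102 M = 0.3232 L = 323.2 mL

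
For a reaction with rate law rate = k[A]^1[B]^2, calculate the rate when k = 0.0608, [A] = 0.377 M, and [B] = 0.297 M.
0.002022 M/s

rate = k·[A]^1·[B]^2 = 0.0608·(0.377)^1·(0.297)^2 = 0.0608·0.377·0.088209 = 0.002022 M/s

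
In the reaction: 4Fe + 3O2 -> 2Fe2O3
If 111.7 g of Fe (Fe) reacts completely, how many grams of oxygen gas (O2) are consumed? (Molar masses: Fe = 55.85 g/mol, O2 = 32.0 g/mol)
Moles of Fe = 111.7 g ÷ 55.85 g/mol = 2 mol
Mole ratio: 3 mol O2 / 4 mol Fe
Moles of O2 = 2 × (3/4) = 1.5 mol
Mass of O2 = 1.5 mol × 32.0 g/mol = 48 g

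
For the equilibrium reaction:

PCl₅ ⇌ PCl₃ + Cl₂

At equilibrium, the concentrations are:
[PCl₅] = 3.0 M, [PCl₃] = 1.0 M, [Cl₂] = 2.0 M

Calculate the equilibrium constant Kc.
K_c = 0.6667

Kc = ([PCl₃] × [Cl₂]) / ([PCl₅])
   = ((1.0)·(2.0)) / ((3.0))
   = 2 / 3 = 0.6667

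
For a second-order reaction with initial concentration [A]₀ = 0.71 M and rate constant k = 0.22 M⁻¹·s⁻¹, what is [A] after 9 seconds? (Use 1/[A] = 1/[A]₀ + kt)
0.2951 M

1/[A] = 1/[A]₀ + k·t = 1/0.71 + (0.22)·(9) = 1.4085 + 1.9800 = 3.3885
[A] = 1/3.3885 = 0.2951 M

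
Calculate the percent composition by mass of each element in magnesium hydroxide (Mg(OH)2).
Mg: 41.68%, O: 54.86%, H: 3.46%

Molar mass of Mg(OH)2 = 58.33 g/mol
% Mg = (1 × 24.31) / 58.33 × 100% = 24.31 / 58.33 × 100% = 41.68%
% O = (2 × 16.0) / 58.33 × 100% = 32 / 58.33 × 100% = 54.86%
% H = (2 × 1.008) / 58.33 × 100% = 2.016 / 58.33 × 100% = 3.46%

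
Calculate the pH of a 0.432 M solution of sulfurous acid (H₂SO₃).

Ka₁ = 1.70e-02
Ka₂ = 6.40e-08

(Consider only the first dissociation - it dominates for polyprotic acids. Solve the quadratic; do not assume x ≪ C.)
pH = 1.11

x² + Ka₁·x − Ka₁·C = 0 with Ka₁ = 1.70e-02, C = 0.432.
x = (−Ka₁ + √(Ka₁² + 4·Ka₁·C))/2 = 7.7618e-02 M, so pH = 1.11.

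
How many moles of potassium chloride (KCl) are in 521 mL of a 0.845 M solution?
Moles = Molarity × Volume (L)
Moles = 0.845 M × 0.521 L = 0.4402 mol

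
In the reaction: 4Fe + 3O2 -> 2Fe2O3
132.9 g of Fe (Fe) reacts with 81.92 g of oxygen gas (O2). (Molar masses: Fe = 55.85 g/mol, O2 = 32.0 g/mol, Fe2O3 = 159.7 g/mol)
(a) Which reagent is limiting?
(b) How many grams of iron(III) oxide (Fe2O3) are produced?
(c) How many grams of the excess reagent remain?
(a) Fe, (b) 190 g, (c) 24.81 g

Moles of Fe = 132.9 g ÷ 55.85 g/mol = 2.37959 mol
Moles of O2 = 81.92 g ÷ 32.0 g/mol = 2.56 mol
Moles ÷ coefficient: Fe: 2.37959/4 = 0.5949, O2: 2.56/3 = 0.8533
(a) Fe has the smaller value, so Fe is the limiting reagent.
(b) Moles of Fe2O3 = 2.37959 mol Fe × (2/4) = 1.18979 mol; mass = 1.18979 mol × 159.7 g/mol = 190 g
(c) O2 consumed = 2.37959 × (3/4) = 1.78469 mol; remaining = 2.56 − 1.78469 = 0.775309 mol; mass = 0.775309 mol × 32.0 g/mol = 24.81 g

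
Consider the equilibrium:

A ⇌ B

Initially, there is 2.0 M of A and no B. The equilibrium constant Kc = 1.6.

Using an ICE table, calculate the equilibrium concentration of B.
[B] = 1.231 M

ICE: [A] = 2.0 − x, [B] = x.
Kc = x/(2.0 − x) = 1.6 ⇒ x = 1.6·2.0/(1 + 1.6) = 3.2/2.6 = 1.231.
[B] = x = 1.231 M.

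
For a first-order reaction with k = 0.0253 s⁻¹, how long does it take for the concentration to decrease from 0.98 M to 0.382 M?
37.24 s

From ln[A] = ln[A]₀ - k·t: t = ln([A]₀/[A])/k = ln(0.98/0.382)/0.0253 = ln(2.5654)/0.0253 = 0.9421/0.0253 = 37.24 s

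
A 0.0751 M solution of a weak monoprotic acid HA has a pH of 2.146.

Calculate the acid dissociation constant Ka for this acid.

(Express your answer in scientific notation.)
K_a = 7.51e-04

[H⁺] = 10^(−pH) = 10^(−2.146) = 7.145e-03 M. For HA ⇌ H⁺ + A⁻, Ka = x²/(C − x) = (7.145e-03)²/(0.0751 − 7.145e-03) = 7.51e-04.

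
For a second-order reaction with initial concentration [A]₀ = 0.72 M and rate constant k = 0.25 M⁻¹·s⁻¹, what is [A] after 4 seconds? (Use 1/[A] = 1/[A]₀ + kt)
0.4186 M

1/[A] = 1/[A]₀ + k·t = 1/0.72 + (0.25)·(4) = 1.3889 + 1.0000 = 2.3889
[A] = 1/2.3889 = 0.4186 M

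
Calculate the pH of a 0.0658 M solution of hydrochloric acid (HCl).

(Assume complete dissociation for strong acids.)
pH = 1.18

[H⁺] = 0.0658 M for strong acid. pH = -log[H⁺] = -log(0.0658)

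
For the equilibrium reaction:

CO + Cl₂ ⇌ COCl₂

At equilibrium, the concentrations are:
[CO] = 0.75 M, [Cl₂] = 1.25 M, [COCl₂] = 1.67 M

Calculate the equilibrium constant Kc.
K_c = 1.7813

Kc = ([COCl₂]) / ([CO] × [Cl₂])
   = ((1.67)) / ((0.75)·(1.25))
   = 1.67 / 0.9375 = 1.7813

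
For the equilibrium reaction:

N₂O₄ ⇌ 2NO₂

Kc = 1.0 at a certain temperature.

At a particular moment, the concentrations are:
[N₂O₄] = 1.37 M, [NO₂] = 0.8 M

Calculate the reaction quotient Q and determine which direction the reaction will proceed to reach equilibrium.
Q = 0.467, Q < K, reaction proceeds forward (toward products)

Q = ([NO₂]^2) / ([N₂O₄])
  = ((0.8)^2) / ((1.37)) = 0.64/1.37 = 0.4672
Since Q = 0.4672 < Kc = 1.0, the reaction proceeds forward (toward products) to reach equilibrium.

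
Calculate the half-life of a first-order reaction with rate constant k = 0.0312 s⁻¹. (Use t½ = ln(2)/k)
22.22 s

t½ = ln(2)/k = 0.6931/0.0312 = 22.22 s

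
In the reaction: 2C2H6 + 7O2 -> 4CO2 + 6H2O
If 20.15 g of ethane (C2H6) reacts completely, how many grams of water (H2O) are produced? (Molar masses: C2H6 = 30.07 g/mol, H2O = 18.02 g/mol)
Moles of C2H6 = 20.15 g ÷ 30.07 g/mol = 0.670103 mol
Mole ratio: 6 mol H2O / 2 mol C2H6
Moles of H2O = 0.670103 × (6/2) = 2.01031 mol
Mass of H2O = 2.01031 mol × 18.02 g/mol = 36.23 g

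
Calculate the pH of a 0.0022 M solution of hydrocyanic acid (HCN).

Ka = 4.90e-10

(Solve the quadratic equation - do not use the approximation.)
pH = 5.98

x² + Ka×x - Ka×C = 0. Using quadratic formula: [H⁺] = 1.0380e-06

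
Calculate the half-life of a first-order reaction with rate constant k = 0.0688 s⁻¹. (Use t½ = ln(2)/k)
10.07 s

t½ = ln(2)/k = 0.6931/0.0688 = 10.07 s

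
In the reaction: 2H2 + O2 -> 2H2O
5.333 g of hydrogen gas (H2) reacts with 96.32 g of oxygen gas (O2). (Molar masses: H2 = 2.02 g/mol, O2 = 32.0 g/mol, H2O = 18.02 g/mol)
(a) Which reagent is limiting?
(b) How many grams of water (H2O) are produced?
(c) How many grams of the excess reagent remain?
(a) H2, (b) 47.57 g, (c) 54.08 g

Moles of H2 = 5.333 g ÷ 2.02 g/mol = 2.6401 mol
Moles of O2 = 96.32 g ÷ 32.0 g/mol = 3.01 mol
Moles ÷ coefficient: H2: 2.6401/2 = 1.32, O2: 3.01/1 = 3.01
(a) H2 has the smaller value, so H2 is the limiting reagent.
(b) Moles of H2O = 2.6401 mol H2 × (2/2) = 2.6401 mol; mass = 2.6401 mol × 18.02 g/mol = 47.57 g
(c) O2 consumed = 2.6401 × (1/2) = 1.32005 mol; remaining = 3.01 − 1.32005 = 1.68995 mol; mass = 1.68995 mol × 32.0 g/mol = 54.08 g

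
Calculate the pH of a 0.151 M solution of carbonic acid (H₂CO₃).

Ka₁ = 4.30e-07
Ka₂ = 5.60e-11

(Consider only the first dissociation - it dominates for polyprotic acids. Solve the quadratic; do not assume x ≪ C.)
pH = 3.59

x² + Ka₁·x − Ka₁·C = 0 with Ka₁ = 4.30e-07, C = 0.151.
x = (−Ka₁ + √(Ka₁² + 4·Ka₁·C))/2 = 2.5460e-04 M, so pH = 3.59.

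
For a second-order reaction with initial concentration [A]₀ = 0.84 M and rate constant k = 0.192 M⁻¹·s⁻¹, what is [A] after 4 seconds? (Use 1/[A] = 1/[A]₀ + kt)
0.5106 M

1/[A] = 1/[A]₀ + k·t = 1/0.84 + (0.192)·(4) = 1.1905 + 0.7680 = 1.9585
[A] = 1/1.9585 = 0.5106 M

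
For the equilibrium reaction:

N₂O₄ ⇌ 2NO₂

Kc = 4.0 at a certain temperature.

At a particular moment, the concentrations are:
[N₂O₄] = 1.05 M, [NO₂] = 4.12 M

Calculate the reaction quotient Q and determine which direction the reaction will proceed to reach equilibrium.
Q = 16.166, Q > K, reaction proceeds reverse (toward reactants)

Q = ([NO₂]^2) / ([N₂O₄])
  = ((4.12)^2) / ((1.05)) = 16.974/1.05 = 16.17
Since Q = 16.17 > Kc = 4.0, the reaction proceeds reverse (toward reactants) to reach equilibrium.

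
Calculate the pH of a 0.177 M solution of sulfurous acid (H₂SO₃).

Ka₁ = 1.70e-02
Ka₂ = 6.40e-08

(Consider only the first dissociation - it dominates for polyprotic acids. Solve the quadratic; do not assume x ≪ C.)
pH = 1.33

x² + Ka₁·x − Ka₁·C = 0 with Ka₁ = 1.70e-02, C = 0.177.
x = (−Ka₁ + √(Ka₁² + 4·Ka₁·C))/2 = 4.7009e-02 M, so pH = 1.33.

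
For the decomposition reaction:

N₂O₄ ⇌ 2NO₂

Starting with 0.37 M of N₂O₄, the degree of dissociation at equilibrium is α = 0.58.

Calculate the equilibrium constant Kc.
K_c = 1.1854

x = α·[A]₀ = 0.58 × 0.37 = 0.2146 M dissociated.
At eq: [N₂O₄] = 0.37 − 0.2146 = 0.1554 M; [NO₂] = 2x = 0.4292 M.
Kc = [NO₂]²/[N₂O₄] = (0.4292)²/0.1554 = 1.185.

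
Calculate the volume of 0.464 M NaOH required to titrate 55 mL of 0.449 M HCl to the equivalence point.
V_{base} = 53.2 mL

At equivalence: moles acid = moles base.
moles HCl = 0.449 M × 0.055 L = 0.024695 mol
V_NaOH = 0.024695 mol ÷ 0.464 M = 0.05322 L = 53.2 mL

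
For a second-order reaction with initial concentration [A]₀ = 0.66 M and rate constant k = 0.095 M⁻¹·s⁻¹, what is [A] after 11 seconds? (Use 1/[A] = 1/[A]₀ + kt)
0.3906 M

1/[A] = 1/[A]₀ + k·t = 1/0.66 + (0.095)·(11) = 1.5152 + 1.0450 = 2.5602
[A] = 1/2.5602 = 0.3906 M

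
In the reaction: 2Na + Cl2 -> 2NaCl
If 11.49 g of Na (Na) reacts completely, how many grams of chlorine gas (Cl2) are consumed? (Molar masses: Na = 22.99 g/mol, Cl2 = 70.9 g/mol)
Moles of Na = 11.49 g ÷ 22.99 g/mol = 0.499783 mol
Mole ratio: 1 mol Cl2 / 2 mol Na
Moles of Cl2 = 0.499783 × (1/2) = 0.249891 mol
Mass of Cl2 = 0.249891 mol × 70.9 g/mol = 17.72 g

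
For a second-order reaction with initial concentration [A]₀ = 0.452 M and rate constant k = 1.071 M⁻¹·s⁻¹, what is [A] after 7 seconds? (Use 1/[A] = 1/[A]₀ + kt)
0.1030 M

1/[A] = 1/[A]₀ + k·t = 1/0.452 + (1.071)·(7) = 2.2124 + 7.4970 = 9.7094
[A] = 1/9.7094 = 0.1030 M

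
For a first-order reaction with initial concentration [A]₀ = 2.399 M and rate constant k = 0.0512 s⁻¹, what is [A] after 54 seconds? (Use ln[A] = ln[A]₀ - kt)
0.1511 M

ln[A] = ln[A]₀ - k·t = ln(2.399) - (0.0512)·(54) = 0.8751 - 2.7648 = -1.8897
[A] = e^(-1.8897) = 0.1511 M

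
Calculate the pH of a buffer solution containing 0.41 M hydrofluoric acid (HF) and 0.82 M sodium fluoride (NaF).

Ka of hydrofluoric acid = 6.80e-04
pH = 3.47

pKa = -log(6.80e-04) = 3.17. pH = pKa + log([A⁻]/[HA]) = 3.17 + log(0.82/0.41)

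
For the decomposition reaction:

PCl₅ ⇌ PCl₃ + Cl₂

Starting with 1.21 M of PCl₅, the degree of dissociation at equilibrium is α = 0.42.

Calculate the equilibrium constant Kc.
K_c = 0.3680

x = α·[A]₀ = 0.42 × 1.21 = 0.5082 M dissociated.
At eq: [PCl₅] = 1.21 − 0.5082 = 0.7018 M; [PCl₃] = [Cl₂] = x = 0.5082 M.
Kc = [PCl₃][Cl₂]/[PCl₅] = (0.5082)²/0.7018 = 0.368.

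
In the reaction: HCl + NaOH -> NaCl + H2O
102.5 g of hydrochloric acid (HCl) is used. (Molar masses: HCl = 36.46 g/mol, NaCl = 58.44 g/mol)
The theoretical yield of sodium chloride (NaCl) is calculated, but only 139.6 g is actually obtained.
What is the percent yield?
Moles of HCl = 102.5 g ÷ 36.46 g/mol = 2.8113 mol
Mole ratio: 1 mol NaCl / 1 mol HCl
Moles of NaCl = 2.8113 × (1/1) = 2.8113 mol
Theoretical yield = 2.8113 mol × 58.44 g/mol = 164.29 g
Actual yield = 139.6 g
Percent yield = (139.6 / 164.29) × 100% = 85.0%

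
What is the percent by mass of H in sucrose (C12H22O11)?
Mass of H in formula = 1.008 × 22 = 22.176 g/mol
Molar mass = 342.3 g/mol
% H = (22.176/342.3) × 100% = 6.48%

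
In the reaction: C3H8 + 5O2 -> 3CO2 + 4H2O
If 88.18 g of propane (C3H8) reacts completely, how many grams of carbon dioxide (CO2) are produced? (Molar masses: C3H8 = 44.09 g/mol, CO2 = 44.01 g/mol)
Moles of C3H8 = 88.18 g ÷ 44.09 g/mol = 2 mol
Mole ratio: 3 mol CO2 / 1 mol C3H8
Moles of CO2 = 2 × (3/1) = 6 mol
Mass of CO2 = 6 mol × 44.01 g/mol = 264.1 g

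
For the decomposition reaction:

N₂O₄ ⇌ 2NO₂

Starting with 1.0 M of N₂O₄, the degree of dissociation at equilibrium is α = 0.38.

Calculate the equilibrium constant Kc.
K_c = 0.9316

x = α·[A]₀ = 0.38 × 1.0 = 0.38 M dissociated.
At eq: [N₂O₄] = 1.0 − 0.38 = 0.62 M; [NO₂] = 2x = 0.76 M.
Kc = [NO₂]²/[N₂O₄] = (0.76)²/0.62 = 0.9316.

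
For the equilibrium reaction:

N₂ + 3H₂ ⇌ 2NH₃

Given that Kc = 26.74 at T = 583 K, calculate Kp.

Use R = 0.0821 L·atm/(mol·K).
K_p = 0.0117

Δn = (moles gaseous products) − (moles gaseous reactants) = -2
T = 583 K; RT = 0.0821 × 583 = 47.8643
Kp = Kc·(RT)^Δn = 26.74 × (47.8643)^-2 = 26.74 × 0.000436492 = 0.0117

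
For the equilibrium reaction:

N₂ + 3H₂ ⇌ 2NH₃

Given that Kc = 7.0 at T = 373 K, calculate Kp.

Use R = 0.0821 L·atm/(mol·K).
K_p = 0.0075

Δn = (moles gaseous products) − (moles gaseous reactants) = -2
T = 373 K; RT = 0.0821 × 373 = 30.6233
Kp = Kc·(RT)^Δn = 7.0 × (30.6233)^-2 = 7.0 × 0.00106634 = 0.0075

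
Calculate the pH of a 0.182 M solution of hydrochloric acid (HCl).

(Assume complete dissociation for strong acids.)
pH = 0.74

[H⁺] = 0.182 M for strong acid. pH = -log[H⁺] = -log(0.182)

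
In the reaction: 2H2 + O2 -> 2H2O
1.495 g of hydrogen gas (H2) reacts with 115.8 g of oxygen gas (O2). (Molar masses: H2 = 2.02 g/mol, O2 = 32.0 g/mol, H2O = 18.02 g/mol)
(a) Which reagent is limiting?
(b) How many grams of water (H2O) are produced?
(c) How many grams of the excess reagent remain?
(a) H2, (b) 13.34 g, (c) 104 g

Moles of H2 = 1.495 g ÷ 2.02 g/mol = 0.740099 mol
Moles of O2 = 115.8 g ÷ 32.0 g/mol = 3.61875 mol
Moles ÷ coefficient: H2: 0.740099/2 = 0.37, O2: 3.61875/1 = 3.619
(a) H2 has the smaller value, so H2 is the limiting reagent.
(b) Moles of H2O = 0.740099 mol H2 × (2/2) = 0.740099 mol; mass = 0.740099 mol × 18.02 g/mol = 13.34 g
(c) O2 consumed = 0.740099 × (1/2) = 0.37005 mol; remaining = 3.61875 − 0.37005 = 3.2487 mol; mass = 3.2487 mol × 32.0 g/mol = 104 g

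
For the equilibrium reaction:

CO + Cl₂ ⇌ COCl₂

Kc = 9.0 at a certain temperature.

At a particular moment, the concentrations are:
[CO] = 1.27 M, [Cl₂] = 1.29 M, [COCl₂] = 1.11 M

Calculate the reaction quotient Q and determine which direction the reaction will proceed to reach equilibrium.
Q = 0.678, Q < K, reaction proceeds forward (toward products)

Q = ([COCl₂]) / ([CO] × [Cl₂])
  = ((1.11)) / ((1.27)·(1.29)) = 1.11/1.6383 = 0.6775
Since Q = 0.6775 < Kc = 9.0, the reaction proceeds forward (toward products) to reach equilibrium.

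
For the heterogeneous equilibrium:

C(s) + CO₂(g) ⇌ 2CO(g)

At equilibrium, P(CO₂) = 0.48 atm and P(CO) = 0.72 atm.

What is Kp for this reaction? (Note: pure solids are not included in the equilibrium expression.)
K_p = 1.080

Solid C is excluded.
Kp = P(CO)²/P(CO₂) = (0.72)²/0.48 = 0.5184/0.48 = 1.080.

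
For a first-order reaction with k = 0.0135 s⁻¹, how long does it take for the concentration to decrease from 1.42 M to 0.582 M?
66.07 s

From ln[A] = ln[A]₀ - k·t: t = ln([A]₀/[A])/k = ln(1.42/0.582)/0.0135 = ln(2.4399)/0.0135 = 0.8919/0.0135 = 66.07 s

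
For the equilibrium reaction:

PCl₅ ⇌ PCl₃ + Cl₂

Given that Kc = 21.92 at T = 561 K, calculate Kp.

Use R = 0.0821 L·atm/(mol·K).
K_p = 1.01e+03

Δn = (moles gaseous products) − (moles gaseous reactants) = 1
T = 561 K; RT = 0.0821 × 561 = 46.0581
Kp = Kc·(RT)^Δn = 21.92 × (46.0581)^1 = 21.92 × 46.0581 = 1.01e+03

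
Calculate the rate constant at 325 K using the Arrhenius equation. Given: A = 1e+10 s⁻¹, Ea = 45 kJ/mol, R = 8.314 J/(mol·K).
5.85e+02 s⁻¹

k = A·exp(-Ea/(R·T)) = 1e+10·exp(-45000/(8.314·325)) = 1e+10·exp(-16.6540) = 1e+10·5.8513e-08 = 5.85e+02 s⁻¹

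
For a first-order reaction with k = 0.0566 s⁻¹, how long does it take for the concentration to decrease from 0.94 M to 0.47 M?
12.25 s

From ln[A] = ln[A]₀ - k·t: t = ln([A]₀/[A])/k = ln(0.94/0.47)/0.0566 = ln(2.0000)/0.0566 = 0.6931/0.0566 = 12.25 s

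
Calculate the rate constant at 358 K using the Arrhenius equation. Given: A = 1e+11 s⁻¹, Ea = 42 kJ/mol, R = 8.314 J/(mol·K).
7.44e+04 s⁻¹

k = A·exp(-Ea/(R·T)) = 1e+11·exp(-42000/(8.314·358)) = 1e+11·exp(-14.1109) = 1e+11·7.4420e-07 = 7.44e+04 s⁻¹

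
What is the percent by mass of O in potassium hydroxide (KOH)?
Mass of O in formula = 16.0 × 1 = 16 g/mol
Molar mass = 56.11 g/mol
% O = (16/56.11) × 100% = 28.52%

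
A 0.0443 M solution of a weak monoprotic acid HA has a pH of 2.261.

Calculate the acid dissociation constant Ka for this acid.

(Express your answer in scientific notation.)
K_a = 7.74e-04

[H⁺] = 10^(−pH) = 10^(−2.261) = 5.483e-03 M. For HA ⇌ H⁺ + A⁻, Ka = x²/(C − x) = (5.483e-03)²/(0.0443 − 5.483e-03) = 7.74e-04.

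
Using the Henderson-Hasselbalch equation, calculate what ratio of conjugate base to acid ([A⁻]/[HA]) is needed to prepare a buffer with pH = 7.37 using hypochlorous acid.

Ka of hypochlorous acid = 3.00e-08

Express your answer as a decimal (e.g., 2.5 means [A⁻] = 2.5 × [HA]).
[A⁻]/[HA] = 0.703

pKa = −log(3.00e-08) = 7.5229. pH = pKa + log([A⁻]/[HA]). 7.37 = 7.5229 + log(ratio). log(ratio) = 7.37 − 7.5229 = -0.1529. ratio = 10^(-0.1529) = 0.703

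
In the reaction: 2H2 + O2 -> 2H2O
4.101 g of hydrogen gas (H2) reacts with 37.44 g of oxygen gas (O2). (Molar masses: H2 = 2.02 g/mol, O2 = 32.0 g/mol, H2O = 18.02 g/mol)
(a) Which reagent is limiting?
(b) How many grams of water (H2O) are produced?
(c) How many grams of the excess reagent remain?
(a) H2, (b) 36.58 g, (c) 4.957 g

Moles of H2 = 4.101 g ÷ 2.02 g/mol = 2.0302 mol
Moles of O2 = 37.44 g ÷ 32.0 g/mol = 1.17 mol
Moles ÷ coefficient: H2: 2.0302/2 = 1.015, O2: 1.17/1 = 1.17
(a) H2 has the smaller value, so H2 is the limiting reagent.
(b) Moles of H2O = 2.0302 mol H2 × (2/2) = 2.0302 mol; mass = 2.0302 mol × 18.02 g/mol = 36.58 g
(c) O2 consumed = 2.0302 × (1/2) = 1.0151 mol; remaining = 1.17 − 1.0151 = 0.154901 mol; mass = 0.154901 mol × 32.0 g/mol = 4.957 g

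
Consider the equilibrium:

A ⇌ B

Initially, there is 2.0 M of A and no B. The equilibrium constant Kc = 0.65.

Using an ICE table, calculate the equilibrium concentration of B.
[B] = 0.788 M

ICE: [A] = 2.0 − x, [B] = x.
Kc = x/(2.0 − x) = 0.65 ⇒ x = 0.65·2.0/(1 + 0.65) = 1.3/1.65 = 0.7879.
[B] = x = 0.788 M.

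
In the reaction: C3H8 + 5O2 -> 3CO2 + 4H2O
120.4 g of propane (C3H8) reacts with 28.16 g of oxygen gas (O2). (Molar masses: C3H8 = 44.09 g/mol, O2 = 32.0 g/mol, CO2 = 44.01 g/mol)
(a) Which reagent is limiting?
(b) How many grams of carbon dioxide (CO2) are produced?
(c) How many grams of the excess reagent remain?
(a) O2, (b) 23.24 g, (c) 112.6 g

Moles of C3H8 = 120.4 g ÷ 44.09 g/mol = 2.73078 mol
Moles of O2 = 28.16 g ÷ 32.0 g/mol = 0.88 mol
Moles ÷ coefficient: C3H8: 2.73078/1 = 2.731, O2: 0.88/5 = 0.176
(a) O2 has the smaller value, so O2 is the limiting reagent.
(b) Moles of CO2 = 0.88 mol O2 × (3/5) = 0.528 mol; mass = 0.528 mol × 44.01 g/mol = 23.24 g
(c) C3H8 consumed = 0.88 × (1/5) = 0.176 mol; remaining = 2.73078 − 0.176 = 2.55478 mol; mass = 2.55478 mol × 44.09 g/mol = 112.6 g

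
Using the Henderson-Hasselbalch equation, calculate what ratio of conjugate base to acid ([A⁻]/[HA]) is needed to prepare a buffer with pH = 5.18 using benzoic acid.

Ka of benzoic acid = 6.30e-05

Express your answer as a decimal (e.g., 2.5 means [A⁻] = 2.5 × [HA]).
[A⁻]/[HA] = 9.535

pKa = −log(6.30e-05) = 4.2007. pH = pKa + log([A⁻]/[HA]). 5.18 = 4.2007 + log(ratio). log(ratio) = 5.18 − 4.2007 = 0.9793. ratio = 10^(0.9793) = 9.535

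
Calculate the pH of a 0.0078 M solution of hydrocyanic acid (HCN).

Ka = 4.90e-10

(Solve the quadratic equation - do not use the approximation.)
pH = 5.71

x² + Ka×x - Ka×C = 0. Using quadratic formula: [H⁺] = 1.9547e-06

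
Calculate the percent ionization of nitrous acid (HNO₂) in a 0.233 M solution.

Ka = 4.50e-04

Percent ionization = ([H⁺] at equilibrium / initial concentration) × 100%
Percent ionization = 4.3%

Let x = [H⁺]. Ka = x²/(C - x) ⇒ x² + (4.50e-04)x - (4.50e-04)(0.233) = 0. x = 1.0017e-02. Percent = (1.0017e-02/0.233) × 100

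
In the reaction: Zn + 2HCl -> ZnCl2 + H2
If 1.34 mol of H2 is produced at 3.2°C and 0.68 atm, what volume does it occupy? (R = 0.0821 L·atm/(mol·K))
T = 3.2°C + 273.15 = 276.35 K
V = nRT/P = (1.34 × 0.0821 × 276.35) / 0.68
V = 44.71 L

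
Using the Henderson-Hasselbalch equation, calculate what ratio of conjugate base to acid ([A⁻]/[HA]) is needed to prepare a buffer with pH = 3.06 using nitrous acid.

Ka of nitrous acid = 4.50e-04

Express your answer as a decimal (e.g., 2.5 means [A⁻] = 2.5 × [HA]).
[A⁻]/[HA] = 0.517

pKa = −log(4.50e-04) = 3.3468. pH = pKa + log([A⁻]/[HA]). 3.06 = 3.3468 + log(ratio). log(ratio) = 3.06 − 3.3468 = -0.2868. ratio = 10^(-0.2868) = 0.517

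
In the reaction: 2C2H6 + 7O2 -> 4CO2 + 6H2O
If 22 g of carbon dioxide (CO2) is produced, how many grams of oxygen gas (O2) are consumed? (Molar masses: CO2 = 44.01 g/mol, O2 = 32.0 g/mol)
Moles of CO2 = 22 g ÷ 44.01 g/mol = 0.499886 mol
Mole ratio: 7 mol O2 / 4 mol CO2
Moles of O2 = 0.499886 × (7/4) = 0.874801 mol
Mass of O2 = 0.874801 mol × 32.0 g/mol = 27.99 g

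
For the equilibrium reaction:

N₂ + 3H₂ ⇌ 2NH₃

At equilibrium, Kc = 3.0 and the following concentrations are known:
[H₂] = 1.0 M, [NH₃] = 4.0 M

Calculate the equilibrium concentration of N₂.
[N₂] = 5.3333 M

Kc = ([NH₃]^2) / ([N₂] × [H₂]^3) = 3.0
[N₂]^1 = (product terms)/(Kc · other reactant terms) = 16 / (3.0 · 1) = 5.3333
[N₂] = 5.3333 M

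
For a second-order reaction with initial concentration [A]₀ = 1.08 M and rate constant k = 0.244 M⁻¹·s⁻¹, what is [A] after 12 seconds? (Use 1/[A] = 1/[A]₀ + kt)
0.2595 M

1/[A] = 1/[A]₀ + k·t = 1/1.08 + (0.244)·(12) = 0.9259 + 2.9280 = 3.8539
[A] = 1/3.8539 = 0.2595 M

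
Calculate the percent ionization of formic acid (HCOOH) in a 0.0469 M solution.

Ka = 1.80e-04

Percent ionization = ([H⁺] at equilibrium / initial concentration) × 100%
Percent ionization = 6.01%

Let x = [H⁺]. Ka = x²/(C - x) ⇒ x² + (1.80e-04)x - (1.80e-04)(0.0469) = 0. x = 2.8169e-03. Percent = (2.8169e-03/0.0469) × 100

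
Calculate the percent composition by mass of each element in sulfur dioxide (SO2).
S: 50.05%, O: 49.95%

Molar mass of SO2 = 64.07 g/mol
% S = (1 × 32.07) / 64.07 × 100% = 32.07 / 64.07 × 100% = 50.05%
% O = (2 × 16.0) / 64.07 × 100% = 32 / 64.07 × 100% = 49.95%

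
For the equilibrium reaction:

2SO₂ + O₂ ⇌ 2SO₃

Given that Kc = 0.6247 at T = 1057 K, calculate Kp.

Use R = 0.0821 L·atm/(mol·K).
K_p = 0.0072

Δn = (moles gaseous products) − (moles gaseous reactants) = -1
T = 1057 K; RT = 0.0821 × 1057 = 86.7797
Kp = Kc·(RT)^Δn = 0.6247 × (86.7797)^-1 = 0.6247 × 0.0115234 = 0.0072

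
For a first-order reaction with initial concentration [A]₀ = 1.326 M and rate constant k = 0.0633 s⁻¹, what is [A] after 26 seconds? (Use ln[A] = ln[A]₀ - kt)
0.2557 M

ln[A] = ln[A]₀ - k·t = ln(1.326) - (0.0633)·(26) = 0.2822 - 1.6458 = -1.3636
[A] = e^(-1.3636) = 0.2557 M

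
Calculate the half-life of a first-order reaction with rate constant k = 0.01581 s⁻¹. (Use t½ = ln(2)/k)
43.84 s

t½ = ln(2)/k = 0.6931/0.01581 = 43.84 s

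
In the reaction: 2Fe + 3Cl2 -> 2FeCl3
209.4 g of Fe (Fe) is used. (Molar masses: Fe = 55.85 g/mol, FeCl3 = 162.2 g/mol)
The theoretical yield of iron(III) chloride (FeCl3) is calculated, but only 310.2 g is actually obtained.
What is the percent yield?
Moles of Fe = 209.4 g ÷ 55.85 g/mol = 3.74933 mol
Mole ratio: 2 mol FeCl3 / 2 mol Fe
Moles of FeCl3 = 3.74933 × (2/2) = 3.74933 mol
Theoretical yield = 3.74933 mol × 162.2 g/mol = 608.14 g
Actual yield = 310.2 g
Percent yield = (310.2 / 608.14) × 100% = 51.0%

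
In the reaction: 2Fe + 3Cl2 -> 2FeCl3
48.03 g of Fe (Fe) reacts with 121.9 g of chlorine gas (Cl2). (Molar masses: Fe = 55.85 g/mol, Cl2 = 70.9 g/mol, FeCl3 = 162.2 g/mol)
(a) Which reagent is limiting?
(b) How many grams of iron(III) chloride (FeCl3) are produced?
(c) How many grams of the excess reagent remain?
(a) Fe, (b) 139.5 g, (c) 30.44 g

Moles of Fe = 48.03 g ÷ 55.85 g/mol = 0.859982 mol
Moles of Cl2 = 121.9 g ÷ 70.9 g/mol = 1.71932 mol
Moles ÷ coefficient: Fe: 0.859982/2 = 0.43, Cl2: 1.71932/3 = 0.5731
(a) Fe has the smaller value, so Fe is the limiting reagent.
(b) Moles of FeCl3 = 0.859982 mol Fe × (2/2) = 0.859982 mol; mass = 0.859982 mol × 162.2 g/mol = 139.5 g
(c) Cl2 consumed = 0.859982 × (3/2) = 1.28997 mol; remaining = 1.71932 − 1.28997 = 0.42935 mol; mass = 0.42935 mol × 70.9 g/mol = 30.44 g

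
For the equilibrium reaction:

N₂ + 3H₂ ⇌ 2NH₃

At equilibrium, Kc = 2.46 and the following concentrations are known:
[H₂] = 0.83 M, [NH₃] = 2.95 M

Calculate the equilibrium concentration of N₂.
[N₂] = 6.1869 M

Kc = ([NH₃]^2) / ([N₂] × [H₂]^3) = 2.46
[N₂]^1 = (product terms)/(Kc · other reactant terms) = 8.7025 / (2.46 · 0.57179) = 6.1869
[N₂] = 6.1869 M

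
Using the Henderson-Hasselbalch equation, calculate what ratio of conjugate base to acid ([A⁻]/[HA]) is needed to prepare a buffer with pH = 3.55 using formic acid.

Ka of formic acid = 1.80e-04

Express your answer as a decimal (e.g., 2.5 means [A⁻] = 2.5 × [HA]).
[A⁻]/[HA] = 0.639

pKa = −log(1.80e-04) = 3.7447. pH = pKa + log([A⁻]/[HA]). 3.55 = 3.7447 + log(ratio). log(ratio) = 3.55 − 3.7447 = -0.1947. ratio = 10^(-0.1947) = 0.639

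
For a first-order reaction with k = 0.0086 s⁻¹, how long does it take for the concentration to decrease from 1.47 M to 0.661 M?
92.94 s

From ln[A] = ln[A]₀ - k·t: t = ln([A]₀/[A])/k = ln(1.47/0.661)/0.0086 = ln(2.2239)/0.0086 = 0.7993/0.0086 = 92.94 s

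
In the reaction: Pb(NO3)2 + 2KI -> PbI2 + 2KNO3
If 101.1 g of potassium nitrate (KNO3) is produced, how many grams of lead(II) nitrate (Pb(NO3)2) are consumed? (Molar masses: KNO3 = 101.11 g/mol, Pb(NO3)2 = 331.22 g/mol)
Moles of KNO3 = 101.1 g ÷ 101.11 g/mol = 0.999901 mol
Mole ratio: 1 mol Pb(NO3)2 / 2 mol KNO3
Moles of Pb(NO3)2 = 0.999901 × (1/2) = 0.499951 mol
Mass of Pb(NO3)2 = 0.499951 mol × 331.22 g/mol = 165.6 g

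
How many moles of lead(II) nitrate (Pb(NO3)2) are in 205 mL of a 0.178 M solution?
Moles = Molarity × Volume (L)
Moles = 0.178 M × 0.205 L = 0.03649 mol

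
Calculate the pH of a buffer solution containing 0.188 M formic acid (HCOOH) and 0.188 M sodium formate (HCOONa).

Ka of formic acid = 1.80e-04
pH = 3.74

pKa = -log(1.80e-04) = 3.74. pH = pKa + log([A⁻]/[HA]) = 3.74 + log(0.188/0.188)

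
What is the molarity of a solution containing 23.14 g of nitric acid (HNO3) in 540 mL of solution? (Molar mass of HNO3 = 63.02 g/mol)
Moles of HNO3 = 23.14 g ÷ 63.02 g/mol = 0.367185 mol
Volume = 540 mL = 0.54 L
Molarity = 0.367185 mol ÷ 0.54 L = 0.68 M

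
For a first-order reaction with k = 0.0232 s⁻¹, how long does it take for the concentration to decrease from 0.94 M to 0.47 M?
29.88 s

From ln[A] = ln[A]₀ - k·t: t = ln([A]₀/[A])/k = ln(0.94/0.47)/0.0232 = ln(2.0000)/0.0232 = 0.6931/0.0232 = 29.88 s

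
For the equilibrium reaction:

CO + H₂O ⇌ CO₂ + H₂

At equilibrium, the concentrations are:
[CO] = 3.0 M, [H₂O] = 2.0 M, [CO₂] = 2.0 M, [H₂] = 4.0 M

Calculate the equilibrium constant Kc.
K_c = 1.3333

Kc = ([CO₂] × [H₂]) / ([CO] × [H₂O])
   = ((2.0)·(4.0)) / ((3.0)·(2.0))
   = 8 / 6 = 1.3333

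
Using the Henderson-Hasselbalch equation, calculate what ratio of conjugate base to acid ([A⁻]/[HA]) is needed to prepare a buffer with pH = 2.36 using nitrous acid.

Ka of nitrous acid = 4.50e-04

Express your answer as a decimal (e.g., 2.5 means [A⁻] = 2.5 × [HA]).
[A⁻]/[HA] = 0.103

pKa = −log(4.50e-04) = 3.3468. pH = pKa + log([A⁻]/[HA]). 2.36 = 3.3468 + log(ratio). log(ratio) = 2.36 − 3.3468 = -0.9868. ratio = 10^(-0.9868) = 0.103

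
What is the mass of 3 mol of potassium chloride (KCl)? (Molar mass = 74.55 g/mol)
Mass = 3 mol × 74.55 g/mol = 223.6 g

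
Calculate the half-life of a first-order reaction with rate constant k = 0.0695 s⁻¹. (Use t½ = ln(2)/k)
9.97 s

t½ = ln(2)/k = 0.6931/0.0695 = 9.97 s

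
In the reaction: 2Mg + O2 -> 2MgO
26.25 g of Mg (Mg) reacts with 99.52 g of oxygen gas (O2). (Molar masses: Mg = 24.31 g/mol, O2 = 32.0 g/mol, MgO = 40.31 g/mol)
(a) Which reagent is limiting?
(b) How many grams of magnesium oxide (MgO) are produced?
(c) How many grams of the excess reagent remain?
(a) Mg, (b) 43.53 g, (c) 82.24 g

Moles of Mg = 26.25 g ÷ 24.31 g/mol = 1.0798 mol
Moles of O2 = 99.52 g ÷ 32.0 g/mol = 3.11 mol
Moles ÷ coefficient: Mg: 1.0798/2 = 0.5399, O2: 3.11/1 = 3.11
(a) Mg has the smaller value, so Mg is the limiting reagent.
(b) Moles of MgO = 1.0798 mol Mg × (2/2) = 1.0798 mol; mass = 1.0798 mol × 40.31 g/mol = 43.53 g
(c) O2 consumed = 1.0798 × (1/2) = 0.539901 mol; remaining = 3.11 − 0.539901 = 2.5701 mol; mass = 2.5701 mol × 32.0 g/mol = 82.24 g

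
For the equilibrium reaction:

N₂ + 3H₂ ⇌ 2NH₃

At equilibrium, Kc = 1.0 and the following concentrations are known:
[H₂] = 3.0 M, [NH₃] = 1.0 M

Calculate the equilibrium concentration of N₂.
[N₂] = 0.0370 M

Kc = ([NH₃]^2) / ([N₂] × [H₂]^3) = 1.0
[N₂]^1 = (product terms)/(Kc · other reactant terms) = 1 / (1.0 · 27) = 0.037037
[N₂] = 0.0370 M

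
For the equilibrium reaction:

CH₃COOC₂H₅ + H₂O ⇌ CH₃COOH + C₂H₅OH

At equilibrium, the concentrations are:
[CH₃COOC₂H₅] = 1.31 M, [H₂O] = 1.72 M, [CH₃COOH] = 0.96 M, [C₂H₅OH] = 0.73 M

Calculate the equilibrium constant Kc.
K_c = 0.3110

Kc = ([CH₃COOH] × [C₂H₅OH]) / ([CH₃COOC₂H₅] × [H₂O])
   = ((0.96)·(0.73)) / ((1.31)·(1.72))
   = 0.7008 / 2.2532 = 0.3110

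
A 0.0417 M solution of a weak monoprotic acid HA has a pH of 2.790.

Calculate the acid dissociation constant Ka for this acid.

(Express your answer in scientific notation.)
K_a = 6.56e-05

[H⁺] = 10^(−pH) = 10^(−2.790) = 1.622e-03 M. For HA ⇌ H⁺ + A⁻, Ka = x²/(C − x) = (1.622e-03)²/(0.0417 − 1.622e-03) = 6.56e-05.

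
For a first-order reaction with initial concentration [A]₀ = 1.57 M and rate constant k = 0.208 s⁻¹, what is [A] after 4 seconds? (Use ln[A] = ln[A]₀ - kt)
0.6832 M

ln[A] = ln[A]₀ - k·t = ln(1.57) - (0.208)·(4) = 0.4511 - 0.8320 = -0.3809
[A] = e^(-0.3809) = 0.6832 M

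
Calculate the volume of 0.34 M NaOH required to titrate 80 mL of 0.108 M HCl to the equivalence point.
V_{base} = 25.4 mL

At equivalence: moles acid = moles base.
moles HCl = 0.108 M × 0.08 L = 0.00864 mol
V_NaOH = 0.00864 mol ÷ 0.34 M = 0.02541 L = 25.4 mL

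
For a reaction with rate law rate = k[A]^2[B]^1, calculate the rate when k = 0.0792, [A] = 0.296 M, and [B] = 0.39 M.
0.002706 M/s

rate = k·[A]^2·[B]^1 = 0.0792·(0.296)^2·(0.39)^1 = 0.0792·0.087616·0.39 = 0.002706 M/s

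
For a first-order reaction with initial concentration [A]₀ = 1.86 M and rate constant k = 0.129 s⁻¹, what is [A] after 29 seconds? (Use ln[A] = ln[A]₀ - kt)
0.0441 M

ln[A] = ln[A]₀ - k·t = ln(1.86) - (0.129)·(29) = 0.6206 - 3.7410 = -3.1204
[A] = e^(-3.1204) = 0.0441 M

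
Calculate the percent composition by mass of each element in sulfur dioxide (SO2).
S: 50.05%, O: 49.95%

Molar mass of SO2 = 64.07 g/mol
% S = (1 × 32.07) / 64.07 × 100% = 32.07 / 64.07 × 100% = 50.05%
% O = (2 × 16.0) / 64.07 × 100% = 32 / 64.07 × 100% = 49.95%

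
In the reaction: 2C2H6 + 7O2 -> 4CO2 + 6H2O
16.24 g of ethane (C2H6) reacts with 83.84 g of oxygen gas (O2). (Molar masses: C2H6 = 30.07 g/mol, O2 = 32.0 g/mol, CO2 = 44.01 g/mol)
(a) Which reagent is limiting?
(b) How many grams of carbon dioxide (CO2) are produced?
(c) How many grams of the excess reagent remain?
(a) C2H6, (b) 47.54 g, (c) 23.35 g

Moles of C2H6 = 16.24 g ÷ 30.07 g/mol = 0.540073 mol
Moles of O2 = 83.84 g ÷ 32.0 g/mol = 2.62 mol
Moles ÷ coefficient: C2H6: 0.540073/2 = 0.27, O2: 2.62/7 = 0.3743
(a) C2H6 has the smaller value, so C2H6 is the limiting reagent.
(b) Moles of CO2 = 0.540073 mol C2H6 × (4/2) = 1.08015 mol; mass = 1.08015 mol × 44.01 g/mol = 47.54 g
(c) O2 consumed = 0.540073 × (7/2) = 1.89026 mol; remaining = 2.62 − 1.89026 = 0.729744 mol; mass = 0.729744 mol × 32.0 g/mol = 23.35 g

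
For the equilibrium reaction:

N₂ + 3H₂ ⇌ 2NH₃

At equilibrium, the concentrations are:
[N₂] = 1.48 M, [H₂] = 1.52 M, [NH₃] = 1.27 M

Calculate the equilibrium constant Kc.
K_c = 0.3103

Kc = ([NH₃]^2) / ([N₂] × [H₂]^3)
   = ((1.27)^2) / ((1.48)·(1.52)^3)
   = 1.6129 / 5.1975 = 0.3103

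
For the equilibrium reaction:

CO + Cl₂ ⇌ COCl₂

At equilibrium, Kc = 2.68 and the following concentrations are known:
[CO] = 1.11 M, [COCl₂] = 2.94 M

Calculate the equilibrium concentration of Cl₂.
[Cl₂] = 0.9883 M

Kc = ([COCl₂]) / ([CO] × [Cl₂]) = 2.68
[Cl₂]^1 = (product terms)/(Kc · other reactant terms) = 2.94 / (2.68 · 1.11) = 0.9883
[Cl₂] = 0.9883 M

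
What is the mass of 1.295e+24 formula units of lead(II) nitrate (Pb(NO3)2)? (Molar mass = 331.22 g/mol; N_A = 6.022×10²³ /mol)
Moles = 1.295e+24 ÷ 6.022×10²³ = 2.15045 mol
Mass = 2.15045 mol × 331.22 g/mol = 712.3 g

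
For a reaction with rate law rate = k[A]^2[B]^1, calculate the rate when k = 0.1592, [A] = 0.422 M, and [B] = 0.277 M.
0.007853 M/s

rate = k·[A]^2·[B]^1 = 0.1592·(0.422)^2·(0.277)^1 = 0.1592·0.178084·0.277 = 0.007853 M/s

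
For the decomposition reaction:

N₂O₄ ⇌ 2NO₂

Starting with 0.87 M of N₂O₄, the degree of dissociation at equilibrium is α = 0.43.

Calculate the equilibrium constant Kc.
K_c = 1.1289

x = α·[A]₀ = 0.43 × 0.87 = 0.3741 M dissociated.
At eq: [N₂O₄] = 0.87 − 0.3741 = 0.4959 M; [NO₂] = 2x = 0.7482 M.
Kc = [NO₂]²/[N₂O₄] = (0.7482)²/0.4959 = 1.129.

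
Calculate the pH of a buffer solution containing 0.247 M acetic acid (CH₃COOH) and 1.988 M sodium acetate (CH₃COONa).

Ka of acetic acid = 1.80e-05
pH = 5.65

pKa = -log(1.80e-05) = 4.74. pH = pKa + log([A⁻]/[HA]) = 4.74 + log(1.988/0.247)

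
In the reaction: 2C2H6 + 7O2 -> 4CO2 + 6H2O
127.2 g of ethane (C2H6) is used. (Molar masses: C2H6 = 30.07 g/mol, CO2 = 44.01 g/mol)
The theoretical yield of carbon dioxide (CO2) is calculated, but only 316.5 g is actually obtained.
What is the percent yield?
Moles of C2H6 = 127.2 g ÷ 30.07 g/mol = 4.23013 mol
Mole ratio: 4 mol CO2 / 2 mol C2H6
Moles of CO2 = 4.23013 × (4/2) = 8.46026 mol
Theoretical yield = 8.46026 mol × 44.01 g/mol = 372.34 g
Actual yield = 316.5 g
Percent yield = (316.5 / 372.34) × 100% = 85.0%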